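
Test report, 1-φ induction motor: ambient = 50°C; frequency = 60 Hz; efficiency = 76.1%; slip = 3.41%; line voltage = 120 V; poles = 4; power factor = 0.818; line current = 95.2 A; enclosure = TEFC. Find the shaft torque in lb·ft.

28.8 lb·ft

P_in = V·I·cosφ = 120 × 95.2 × 0.818 = 9345 W
P_out = η·P_in = 0.761 × 9345 = 7112 W
n_s = 120×60/4 = 1800 rpm; n = 1800×(1−0.0341) = 1739 rpm
ω = 2π×1739/60 = 182.1 rad/s
τ = P_out/ω = 7112/182.1 = 39.06 N·m
In lb·ft: 39.06/1.356 = 28.8 lb·ft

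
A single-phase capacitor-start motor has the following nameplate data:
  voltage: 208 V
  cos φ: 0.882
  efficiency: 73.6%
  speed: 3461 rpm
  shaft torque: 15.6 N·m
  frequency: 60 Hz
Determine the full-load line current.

ω = 2π×3461/60 = 362.4 rad/s; P_out = τω = 15.6 × 362.4 = 5653 W
P_in = P_out / η = 5653 / 0.736 = 7681 W
I = P_in / (V·cosφ) = 7681 / (208 × 0.882) = 41.9 A

41.9 A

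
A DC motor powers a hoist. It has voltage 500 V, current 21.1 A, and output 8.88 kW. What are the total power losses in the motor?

1.67 kW

P_in = V·I = 500×21.1 = 10550 W
P_out = 8880 W
Losses = P_in − P_out = 10550 − 8880 = 1670 W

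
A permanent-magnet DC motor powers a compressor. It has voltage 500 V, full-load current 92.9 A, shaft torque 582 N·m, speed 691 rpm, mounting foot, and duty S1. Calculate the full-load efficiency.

ω = 2π × 691/60 = 72.36 rad/s; P_out = τω = 582 × 72.36 = 42114 W
P_in = V·I = 500 × 92.9 = 46450 W
η = P_out / P_in = 42114 / 46450 = 0.907 = 90.7%

90.7 %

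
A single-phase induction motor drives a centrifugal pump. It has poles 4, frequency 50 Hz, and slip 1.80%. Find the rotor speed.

1473 rpm

n_s = 120f/p = 120×50/4 = 1500 rpm
n = n_s(1 − s) = 1500 × (1 − 0.018) = 1473 rpm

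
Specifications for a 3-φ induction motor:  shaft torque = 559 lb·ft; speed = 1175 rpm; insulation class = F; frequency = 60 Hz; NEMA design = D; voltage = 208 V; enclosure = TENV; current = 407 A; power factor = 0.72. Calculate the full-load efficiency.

88.3 %

τ = 559 lb·ft × 1.356 = 758 N·m
ω = 2π × 1175/60 = 123 rad/s; P_out = τω = 758 × 123 = 93234 W
P_in = √3·V_L·I_L·cosφ = 1.732 × 208 × 407 × 0.72 = 105569 W
η = P_out / P_in = 93234 / 105569 = 0.883 = 88.3%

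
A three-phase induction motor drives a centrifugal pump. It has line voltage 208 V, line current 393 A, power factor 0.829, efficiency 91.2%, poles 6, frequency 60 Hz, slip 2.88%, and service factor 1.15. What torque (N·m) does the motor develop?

P_in = √3·V·I·cosφ = 1.732 × 208 × 393 × 0.829 = 117370 W
P_out = η·P_in = 0.912 × 117370 = 107041 W
n_s = 120×60/6 = 1200 rpm; n = 1200×(1−0.0288) = 1165 rpm
ω = 2π×1165/60 = 122 rad/s
τ = P_out/ω = 107041/122 = 877 N·m

877 N·m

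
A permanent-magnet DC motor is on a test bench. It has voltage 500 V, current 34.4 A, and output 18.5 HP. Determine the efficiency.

80.2 %

P_out = 18.5 × 746 = 13801 W
P_in = V·I = 500 × 34.4 = 17200 W
η = P_out / P_in = 13801 / 17200 = 0.802 = 80.2%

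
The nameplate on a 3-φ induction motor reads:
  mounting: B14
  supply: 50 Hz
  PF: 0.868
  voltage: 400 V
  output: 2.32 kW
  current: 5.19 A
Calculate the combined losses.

P_in = √3·V·I·cosφ = 1.732×400×5.19×0.868 = 3121 W
P_out = 2320 W
Losses = P_in − P_out = 3121 − 2320 = 801 W

801 W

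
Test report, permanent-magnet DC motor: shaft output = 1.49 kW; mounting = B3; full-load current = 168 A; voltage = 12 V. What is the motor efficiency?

73.9 %

P_out = 1.49 kW = 1490 W
P_in = V·I = 12 × 168 = 2016 W
η = P_out / P_in = 1490 / 2016 = 0.739 = 73.9%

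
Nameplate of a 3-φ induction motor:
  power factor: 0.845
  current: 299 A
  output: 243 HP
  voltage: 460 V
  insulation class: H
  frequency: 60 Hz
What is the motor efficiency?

90.1 %

P_out = 243 × 746 = 181278 W
P_in = √3·V_L·I_L·cosφ = 1.732 × 460 × 299 × 0.845 = 201295 W
η = P_out / P_in = 181278 / 201295 = 0.901 = 90.1%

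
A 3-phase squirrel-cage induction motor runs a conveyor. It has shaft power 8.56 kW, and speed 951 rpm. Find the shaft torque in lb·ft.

ω = 2π × 951/60 = 99.59 rad/s
τ = P/ω = 8560/99.59 = 85.95 N·m
In lb·ft: 85.95/1.356 = 63.4 lb·ft

63.4 lb·ft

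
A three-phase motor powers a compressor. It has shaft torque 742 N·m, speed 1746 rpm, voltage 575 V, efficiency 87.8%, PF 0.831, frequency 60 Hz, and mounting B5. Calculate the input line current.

187 A

ω = 2π×1746/60 = 182.8 rad/s; P_out = τω = 742 × 182.8 = 135638 W
P_in = P_out / η = 135638 / 0.878 = 154485 W
I_L = P_in / (√3·V_L·cosφ) = 154485 / (1.732 × 575 × 0.831) = 187 A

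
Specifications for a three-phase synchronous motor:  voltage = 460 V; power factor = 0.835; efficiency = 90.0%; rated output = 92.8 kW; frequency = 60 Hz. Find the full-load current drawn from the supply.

P_out = 92.8 kW = 92800 W
P_in = P_out / η = 92800 / 0.900 = 103111 W
I_L = P_in / (√3·V_L·cosφ) = 103111 / (1.732 × 460 × 0.835) = 155 A

155 A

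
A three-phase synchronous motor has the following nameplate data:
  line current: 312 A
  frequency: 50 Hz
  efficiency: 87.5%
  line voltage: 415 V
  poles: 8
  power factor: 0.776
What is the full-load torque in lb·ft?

P_in = √3·V·I·cosφ = 1.732 × 415 × 312 × 0.776 = 174025 W
P_out = η·P_in = 0.875 × 174025 = 152272 W
n = n_s = 120×50/8 = 750 rpm (synchronous)
ω = 2π×750/60 = 78.54 rad/s
τ = P_out/ω = 152272/78.54 = 1939 N·m
In lb·ft: 1939/1.356 = 1430 lb·ft

1430 lb·ft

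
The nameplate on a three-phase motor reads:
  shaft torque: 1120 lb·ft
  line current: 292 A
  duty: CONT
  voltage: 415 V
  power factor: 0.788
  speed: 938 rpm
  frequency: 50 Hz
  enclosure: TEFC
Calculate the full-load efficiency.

90.2 %

τ = 1120 lb·ft × 1.356 = 1519 N·m
ω = 2π × 938/60 = 98.23 rad/s; P_out = τω = 1519 × 98.23 = 149211 W
P_in = √3·V_L·I_L·cosφ = 1.732 × 415 × 292 × 0.788 = 165388 W
η = P_out / P_in = 149211 / 165388 = 0.902 = 90.2%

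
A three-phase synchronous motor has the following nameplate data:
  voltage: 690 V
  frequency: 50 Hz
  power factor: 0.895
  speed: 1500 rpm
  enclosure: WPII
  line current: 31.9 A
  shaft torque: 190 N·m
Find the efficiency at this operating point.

ω = 2π × 1500/60 = 157.1 rad/s; P_out = τω = 190 × 157.1 = 29849 W
P_in = √3·V_L·I_L·cosφ = 1.732 × 690 × 31.9 × 0.895 = 34120 W
η = P_out / P_in = 29849 / 34120 = 0.875 = 87.5%

87.5 %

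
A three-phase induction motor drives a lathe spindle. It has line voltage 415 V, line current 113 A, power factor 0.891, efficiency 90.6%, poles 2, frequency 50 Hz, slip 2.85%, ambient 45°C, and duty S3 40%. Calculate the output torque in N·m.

215 N·m

P_in = √3·V·I·cosφ = 1.732 × 415 × 113 × 0.891 = 72369 W
P_out = η·P_in = 0.906 × 72369 = 65566 W
n_s = 120×50/2 = 3000 rpm; n = 3000×(1−0.0285) = 2915 rpm
ω = 2π×2915/60 = 305.3 rad/s
τ = P_out/ω = 65566/305.3 = 215 N·m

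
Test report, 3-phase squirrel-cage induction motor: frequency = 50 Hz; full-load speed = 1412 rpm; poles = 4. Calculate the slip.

n_s = 120f/p = 120×50/4 = 1500 rpm
s = (n_s − n)/n_s = (1500 − 1412)/1500 = 0.0587

5.87 %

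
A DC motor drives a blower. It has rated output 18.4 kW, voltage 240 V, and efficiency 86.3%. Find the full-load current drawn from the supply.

88.8 A

P_out = 18.4 kW = 18400 W
P_in = P_out / η = 18400 / 0.863 = 21321 W
I = P_in / V = 21321 / 240 = 88.8 A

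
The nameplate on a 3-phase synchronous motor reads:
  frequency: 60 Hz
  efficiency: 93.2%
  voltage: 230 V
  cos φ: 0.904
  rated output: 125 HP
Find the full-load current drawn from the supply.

278 A

P_out = 125 × 746 = 93250 W
P_in = P_out / η = 93250 / 0.932 = 100054 W
I_L = P_in / (√3·V_L·cosφ) = 100054 / (1.732 × 230 × 0.904) = 278 A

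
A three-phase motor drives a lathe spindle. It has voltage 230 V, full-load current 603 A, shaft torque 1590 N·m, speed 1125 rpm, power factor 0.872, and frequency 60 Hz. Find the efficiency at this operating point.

ω = 2π × 1125/60 = 117.8 rad/s; P_out = τω = 1590 × 117.8 = 187302 W
P_in = √3·V_L·I_L·cosφ = 1.732 × 230 × 603 × 0.872 = 209464 W
η = P_out / P_in = 187302 / 209464 = 0.894 = 89.4%

89.4 %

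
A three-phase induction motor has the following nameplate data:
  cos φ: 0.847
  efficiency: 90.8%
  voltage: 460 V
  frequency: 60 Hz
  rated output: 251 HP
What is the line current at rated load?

306 A

P_out = 251 × 746 = 187246 W
P_in = P_out / η = 187246 / 0.908 = 206218 W
I_L = P_in / (√3·V_L·cosφ) = 206218 / (1.732 × 460 × 0.847) = 306 A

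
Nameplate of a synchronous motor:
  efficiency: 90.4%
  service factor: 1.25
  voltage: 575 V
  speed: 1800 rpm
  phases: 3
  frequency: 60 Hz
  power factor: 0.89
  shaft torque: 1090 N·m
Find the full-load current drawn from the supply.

ω = 2π×1800/60 = 188.5 rad/s; P_out = τω = 1090 × 188.5 = 205465 W
P_in = P_out / η = 205465 / 0.904 = 227284 W
I_L = P_in / (√3·V_L·cosφ) = 227284 / (1.732 × 575 × 0.89) = 256 A

256 A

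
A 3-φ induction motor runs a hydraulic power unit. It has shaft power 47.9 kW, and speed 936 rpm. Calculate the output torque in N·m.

ω = 2π × 936/60 = 98.02 rad/s
τ = P/ω = 47900/98.02 = 489 N·m

489 N·m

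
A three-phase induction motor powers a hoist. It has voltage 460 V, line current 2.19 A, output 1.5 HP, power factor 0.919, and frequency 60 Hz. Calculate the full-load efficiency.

P_out = 1.5 × 746 = 1119 W
P_in = √3·V_L·I_L·cosφ = 1.732 × 460 × 2.19 × 0.919 = 1603 W
η = P_out / P_in = 1119 / 1603 = 0.698 = 69.8%

69.8 %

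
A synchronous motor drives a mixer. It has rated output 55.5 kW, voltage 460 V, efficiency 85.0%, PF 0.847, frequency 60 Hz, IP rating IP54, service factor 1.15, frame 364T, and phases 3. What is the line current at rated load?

P_out = 55.5 kW = 55500 W
P_in = P_out / η = 55500 / 0.850 = 65294 W
I_L = P_in / (√3·V_L·cosφ) = 65294 / (1.732 × 460 × 0.847) = 96.8 A

96.8 A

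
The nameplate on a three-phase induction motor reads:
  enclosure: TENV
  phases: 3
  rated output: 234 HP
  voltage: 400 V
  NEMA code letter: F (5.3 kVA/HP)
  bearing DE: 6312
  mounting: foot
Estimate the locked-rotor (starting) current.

1790 A

S_LR = 5.3 × 234 = 1240.2 kVA
I_LR = S_LR/(√3·V_L) = 1240200/(1.732×400) = 1790 A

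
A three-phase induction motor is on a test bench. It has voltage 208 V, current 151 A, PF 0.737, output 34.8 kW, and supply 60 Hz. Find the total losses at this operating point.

P_in = √3·V·I·cosφ = 1.732×208×151×0.737 = 40092 W
P_out = 34800 W
Losses = P_in − P_out = 40092 − 34800 = 5292 W

5.29 kW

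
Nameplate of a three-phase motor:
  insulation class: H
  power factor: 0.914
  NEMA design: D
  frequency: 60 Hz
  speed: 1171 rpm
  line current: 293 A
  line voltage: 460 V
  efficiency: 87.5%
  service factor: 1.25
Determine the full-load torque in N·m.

1520 N·m

P_in = √3·V·I·cosφ = 1.732 × 460 × 293 × 0.914 = 213363 W
P_out = η·P_in = 0.875 × 213363 = 186693 W
n = 1171 rpm
ω = 2π×1171/60 = 122.6 rad/s
τ = P_out/ω = 186693/122.6 = 1520 N·m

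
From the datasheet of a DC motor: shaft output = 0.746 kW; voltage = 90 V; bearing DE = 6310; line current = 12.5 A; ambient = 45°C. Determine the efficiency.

66.3 %

P_out = 0.746 kW = 746 W
P_in = V·I = 90 × 12.5 = 1125 W
η = P_out / P_in = 746 / 1125 = 0.663 = 66.3%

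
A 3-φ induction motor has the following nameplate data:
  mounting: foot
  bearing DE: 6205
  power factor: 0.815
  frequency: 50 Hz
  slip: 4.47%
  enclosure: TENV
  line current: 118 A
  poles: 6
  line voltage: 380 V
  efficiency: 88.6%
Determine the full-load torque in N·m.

561 N·m

P_in = √3·V·I·cosφ = 1.732 × 380 × 118 × 0.815 = 63295 W
P_out = η·P_in = 0.886 × 63295 = 56079 W
n_s = 120×50/6 = 1000 rpm; n = 1000×(1−0.0447) = 955 rpm
ω = 2π×955/60 = 100 rad/s
τ = P_out/ω = 56079/100 = 561 N·m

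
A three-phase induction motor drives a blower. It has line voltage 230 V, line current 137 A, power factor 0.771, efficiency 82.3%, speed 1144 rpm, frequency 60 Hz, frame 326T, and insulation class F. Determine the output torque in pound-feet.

P_in = √3·V·I·cosφ = 1.732 × 230 × 137 × 0.771 = 42078 W
P_out = η·P_in = 0.823 × 42078 = 34630 W
n = 1144 rpm
ω = 2π×1144/60 = 119.8 rad/s
τ = P_out/ω = 34630/119.8 = 289.1 N·m
In lb·ft: 289.1/1.356 = 213 lb·ft

213 lb·ft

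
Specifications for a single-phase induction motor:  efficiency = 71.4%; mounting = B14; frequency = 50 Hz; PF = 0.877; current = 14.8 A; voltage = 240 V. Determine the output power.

P_in = V·I·cosφ = 240 × 14.8 × 0.877 = 3115 W
P_out = η·P_in = 0.714 × 3115 = 2224 W

2.22 kW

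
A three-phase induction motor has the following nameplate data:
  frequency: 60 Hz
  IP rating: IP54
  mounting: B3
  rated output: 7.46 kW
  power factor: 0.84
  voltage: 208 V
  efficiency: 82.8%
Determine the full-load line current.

P_out = 7.46 kW = 7460 W
P_in = P_out / η = 7460 / 0.828 = 9010 W
I_L = P_in / (√3·V_L·cosφ) = 9010 / (1.732 × 208 × 0.84) = 29.8 A

29.8 A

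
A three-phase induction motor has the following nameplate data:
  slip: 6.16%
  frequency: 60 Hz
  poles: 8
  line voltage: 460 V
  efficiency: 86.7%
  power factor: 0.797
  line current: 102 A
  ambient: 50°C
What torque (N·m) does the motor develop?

P_in = √3·V·I·cosφ = 1.732 × 460 × 102 × 0.797 = 64769 W
P_out = η·P_in = 0.867 × 64769 = 56155 W
n_s = 120×60/8 = 900 rpm; n = 900×(1−0.0616) = 845 rpm
ω = 2π×845/60 = 88.49 rad/s
τ = P_out/ω = 56155/88.49 = 635 N·m

635 N·m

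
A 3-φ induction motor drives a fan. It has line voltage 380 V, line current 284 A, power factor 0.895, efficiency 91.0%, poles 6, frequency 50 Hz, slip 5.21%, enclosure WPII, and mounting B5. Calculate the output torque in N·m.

1530 N·m

P_in = √3·V·I·cosφ = 1.732 × 380 × 284 × 0.895 = 167291 W
P_out = η·P_in = 0.91 × 167291 = 152235 W
n_s = 120×50/6 = 1000 rpm; n = 1000×(1−0.0521) = 948 rpm
ω = 2π×948/60 = 99.27 rad/s
τ = P_out/ω = 152235/99.27 = 1530 N·m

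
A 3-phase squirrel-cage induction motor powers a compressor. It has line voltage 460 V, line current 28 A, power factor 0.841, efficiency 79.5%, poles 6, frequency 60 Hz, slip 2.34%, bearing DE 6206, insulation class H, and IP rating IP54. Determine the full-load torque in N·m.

P_in = √3·V·I·cosφ = 1.732 × 460 × 28 × 0.841 = 18761 W
P_out = η·P_in = 0.795 × 18761 = 14915 W
n_s = 120×60/6 = 1200 rpm; n = 1200×(1−0.0234) = 1172 rpm
ω = 2π×1172/60 = 122.7 rad/s
τ = P_out/ω = 14915/122.7 = 122 N·m

122 N·m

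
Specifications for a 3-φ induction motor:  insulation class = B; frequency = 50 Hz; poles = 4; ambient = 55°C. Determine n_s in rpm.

n_s = 120f/p = 120×50/4 = 1500 rpm

1500 rpm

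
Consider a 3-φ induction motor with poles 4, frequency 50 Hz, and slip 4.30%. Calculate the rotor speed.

1436 rpm

n_s = 120f/p = 120×50/4 = 1500 rpm
n = n_s(1 − s) = 1500 × (1 − 0.043) = 1436 rpm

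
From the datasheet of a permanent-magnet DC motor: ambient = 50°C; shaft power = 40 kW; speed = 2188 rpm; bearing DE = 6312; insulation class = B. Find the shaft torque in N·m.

175 N·m

ω = 2π × 2188/60 = 229.1 rad/s
τ = P/ω = 40000/229.1 = 175 N·m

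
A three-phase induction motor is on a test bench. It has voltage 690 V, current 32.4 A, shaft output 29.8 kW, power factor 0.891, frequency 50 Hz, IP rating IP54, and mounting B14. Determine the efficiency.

P_out = 29.8 kW = 29800 W
P_in = √3·V_L·I_L·cosφ = 1.732 × 690 × 32.4 × 0.891 = 34500 W
η = P_out / P_in = 29800 / 34500 = 0.864 = 86.4%

86.4 %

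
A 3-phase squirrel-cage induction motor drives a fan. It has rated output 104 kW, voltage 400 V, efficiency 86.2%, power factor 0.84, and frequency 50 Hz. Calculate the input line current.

207 A

P_out = 104 kW = 104000 W
P_in = P_out / η = 104000 / 0.862 = 120650 W
I_L = P_in / (√3·V_L·cosφ) = 120650 / (1.732 × 400 × 0.84) = 207 A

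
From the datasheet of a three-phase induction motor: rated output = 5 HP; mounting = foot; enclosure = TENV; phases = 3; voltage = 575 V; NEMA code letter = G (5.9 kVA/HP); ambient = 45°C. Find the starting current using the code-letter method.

S_LR = 5.9 × 5 = 29.5 kVA
I_LR = S_LR/(√3·V_L) = 29500/(1.732×575) = 29.6 A

29.6 A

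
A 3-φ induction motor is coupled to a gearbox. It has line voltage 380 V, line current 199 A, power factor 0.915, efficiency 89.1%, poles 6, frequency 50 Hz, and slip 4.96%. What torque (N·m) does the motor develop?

P_in = √3·V·I·cosφ = 1.732 × 380 × 199 × 0.915 = 119841 W
P_out = η·P_in = 0.891 × 119841 = 106778 W
n_s = 120×50/6 = 1000 rpm; n = 1000×(1−0.0496) = 950 rpm
ω = 2π×950/60 = 99.48 rad/s
τ = P_out/ω = 106778/99.48 = 1070 N·m

1070 N·m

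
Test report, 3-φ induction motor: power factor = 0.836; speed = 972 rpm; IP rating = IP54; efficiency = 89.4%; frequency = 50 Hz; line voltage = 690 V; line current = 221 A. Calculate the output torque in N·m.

P_in = √3·V·I·cosφ = 1.732 × 690 × 221 × 0.836 = 220798 W
P_out = η·P_in = 0.894 × 220798 = 197393 W
n = 972 rpm
ω = 2π×972/60 = 101.8 rad/s
τ = P_out/ω = 197393/101.8 = 1940 N·m

1940 N·m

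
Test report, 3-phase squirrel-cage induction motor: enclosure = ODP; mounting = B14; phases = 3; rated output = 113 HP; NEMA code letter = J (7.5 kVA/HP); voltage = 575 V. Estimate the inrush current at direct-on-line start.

S_LR = 7.5 × 113 = 847.5 kVA
I_LR = S_LR/(√3·V_L) = 847500/(1.732×575) = 851 A

851 A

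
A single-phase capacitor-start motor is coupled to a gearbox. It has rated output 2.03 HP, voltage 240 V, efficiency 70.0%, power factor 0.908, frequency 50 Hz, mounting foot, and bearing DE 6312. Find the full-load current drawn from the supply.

9.93 A

P_out = 2.03 × 746 = 1514 W
P_in = P_out / η = 1514 / 0.700 = 2163 W
I = P_in / (V·cosφ) = 2163 / (240 × 0.908) = 9.93 A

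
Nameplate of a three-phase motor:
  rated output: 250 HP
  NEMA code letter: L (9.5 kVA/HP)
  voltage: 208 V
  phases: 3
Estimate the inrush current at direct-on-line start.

S_LR = 9.5 × 250 = 2375 kVA
I_LR = S_LR/(√3·V_L) = 2375000/(1.732×208) = 6590 A

6590 A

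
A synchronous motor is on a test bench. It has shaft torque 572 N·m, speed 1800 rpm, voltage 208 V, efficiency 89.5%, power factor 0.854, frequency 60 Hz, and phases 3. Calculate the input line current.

392 A

ω = 2π×1800/60 = 188.5 rad/s; P_out = τω = 572 × 188.5 = 107822 W
P_in = P_out / η = 107822 / 0.895 = 120472 W
I_L = P_in / (√3·V_L·cosφ) = 120472 / (1.732 × 208 × 0.854) = 392 A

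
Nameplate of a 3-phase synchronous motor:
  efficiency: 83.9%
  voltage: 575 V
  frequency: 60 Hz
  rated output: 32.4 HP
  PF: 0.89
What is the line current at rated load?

32.5 A

P_out = 32.4 × 746 = 24170 W
P_in = P_out / η = 24170 / 0.839 = 28808 W
I_L = P_in / (√3·V_L·cosφ) = 28808 / (1.732 × 575 × 0.89) = 32.5 A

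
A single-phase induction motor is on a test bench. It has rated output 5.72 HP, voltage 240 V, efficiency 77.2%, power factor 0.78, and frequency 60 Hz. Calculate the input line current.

29.5 A

P_out = 5.72 × 746 = 4267 W
P_in = P_out / η = 4267 / 0.772 = 5527 W
I = P_in / (V·cosφ) = 5527 / (240 × 0.78) = 29.5 A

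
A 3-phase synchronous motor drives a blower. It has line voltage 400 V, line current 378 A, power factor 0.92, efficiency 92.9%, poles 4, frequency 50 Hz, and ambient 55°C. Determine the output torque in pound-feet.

P_in = √3·V·I·cosφ = 1.732 × 400 × 378 × 0.92 = 240928 W
P_out = η·P_in = 0.929 × 240928 = 223822 W
n = n_s = 120×50/4 = 1500 rpm (synchronous)
ω = 2π×1500/60 = 157.1 rad/s
τ = P_out/ω = 223822/157.1 = 1425 N·m
In lb·ft: 1425/1.356 = 1050 lb·ft

1050 lb·ft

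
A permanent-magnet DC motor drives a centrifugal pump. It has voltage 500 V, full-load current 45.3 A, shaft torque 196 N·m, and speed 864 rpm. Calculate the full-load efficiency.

ω = 2π × 864/60 = 90.48 rad/s; P_out = τω = 196 × 90.48 = 17734 W
P_in = V·I = 500 × 45.3 = 22650 W
η = P_out / P_in = 17734 / 22650 = 0.783 = 78.3%

78.3 %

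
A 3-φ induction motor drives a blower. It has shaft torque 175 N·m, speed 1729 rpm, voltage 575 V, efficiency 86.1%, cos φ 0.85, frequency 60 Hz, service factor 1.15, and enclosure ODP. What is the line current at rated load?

ω = 2π×1729/60 = 181.1 rad/s; P_out = τω = 175 × 181.1 = 31693 W
P_in = P_out / η = 31693 / 0.861 = 36810 W
I_L = P_in / (√3·V_L·cosφ) = 36810 / (1.732 × 575 × 0.85) = 43.5 A

43.5 A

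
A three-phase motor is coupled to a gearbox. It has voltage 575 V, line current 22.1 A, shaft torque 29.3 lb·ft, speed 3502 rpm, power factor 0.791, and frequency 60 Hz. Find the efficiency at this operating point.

83.7 %

τ = 29.3 lb·ft × 1.356 = 39.73 N·m
ω = 2π × 3502/60 = 366.7 rad/s; P_out = τω = 39.73 × 366.7 = 14569 W
P_in = √3·V_L·I_L·cosφ = 1.732 × 575 × 22.1 × 0.791 = 17409 W
η = P_out / P_in = 14569 / 17409 = 0.837 = 83.7%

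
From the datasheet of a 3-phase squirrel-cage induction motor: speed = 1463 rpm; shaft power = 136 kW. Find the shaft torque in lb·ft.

655 lb·ft

ω = 2π × 1463/60 = 153.2 rad/s
τ = P/ω = 136000/153.2 = 887.7 N·m
In lb·ft: 887.7/1.356 = 655 lb·ft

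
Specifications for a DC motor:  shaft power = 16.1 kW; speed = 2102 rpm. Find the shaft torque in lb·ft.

ω = 2π × 2102/60 = 220.1 rad/s
τ = P/ω = 16100/220.1 = 73.15 N·m
In lb·ft: 73.15/1.356 = 53.9 lb·ft

53.9 lb·ft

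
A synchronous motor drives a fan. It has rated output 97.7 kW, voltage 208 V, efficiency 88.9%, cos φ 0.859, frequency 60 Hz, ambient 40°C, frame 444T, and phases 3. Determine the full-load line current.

P_out = 97.7 kW = 97700 W
P_in = P_out / η = 97700 / 0.889 = 109899 W
I_L = P_in / (√3·V_L·cosφ) = 109899 / (1.732 × 208 × 0.859) = 355 A

355 A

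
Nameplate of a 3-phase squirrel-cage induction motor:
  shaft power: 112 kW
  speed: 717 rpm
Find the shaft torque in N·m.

ω = 2π × 717/60 = 75.08 rad/s
τ = P/ω = 112000/75.08 = 1490 N·m

1490 N·m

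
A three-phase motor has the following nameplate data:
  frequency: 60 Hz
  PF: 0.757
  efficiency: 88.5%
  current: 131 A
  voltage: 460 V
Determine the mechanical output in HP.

93.7 HP

P_in = √3·V·I·cosφ = 1.732 × 460 × 131 × 0.757 = 79008 W
P_out = η·P_in = 0.885 × 79008 = 69922 W
= 69922/746 = 93.7 HP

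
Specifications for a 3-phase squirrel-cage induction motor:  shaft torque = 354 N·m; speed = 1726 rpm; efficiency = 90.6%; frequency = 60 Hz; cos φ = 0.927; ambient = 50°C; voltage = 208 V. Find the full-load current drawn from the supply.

ω = 2π×1726/60 = 180.7 rad/s; P_out = τω = 354 × 180.7 = 63968 W
P_in = P_out / η = 63968 / 0.906 = 70605 W
I_L = P_in / (√3·V_L·cosφ) = 70605 / (1.732 × 208 × 0.927) = 211 A

211 A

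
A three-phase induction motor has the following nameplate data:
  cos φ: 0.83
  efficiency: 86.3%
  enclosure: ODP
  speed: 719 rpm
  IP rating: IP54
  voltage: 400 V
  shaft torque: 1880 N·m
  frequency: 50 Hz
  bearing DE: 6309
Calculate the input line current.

ω = 2π×719/60 = 75.29 rad/s; P_out = τω = 1880 × 75.29 = 141545 W
P_in = P_out / η = 141545 / 0.863 = 164015 W
I_L = P_in / (√3·V_L·cosφ) = 164015 / (1.732 × 400 × 0.83) = 285 A

285 A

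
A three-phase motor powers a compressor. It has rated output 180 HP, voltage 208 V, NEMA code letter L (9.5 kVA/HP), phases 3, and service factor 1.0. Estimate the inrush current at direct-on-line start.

S_LR = 9.5 × 180 = 1710 kVA
I_LR = S_LR/(√3·V_L) = 1710000/(1.732×208) = 4750 A

4750 A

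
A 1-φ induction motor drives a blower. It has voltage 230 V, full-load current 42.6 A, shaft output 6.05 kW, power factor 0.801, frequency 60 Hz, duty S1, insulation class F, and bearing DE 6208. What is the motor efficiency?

77.1 %

P_out = 6.05 kW = 6050 W
P_in = V·I·cosφ = 230 × 42.6 × 0.801 = 7848 W
η = P_out / P_in = 6050 / 7848 = 0.771 = 77.1%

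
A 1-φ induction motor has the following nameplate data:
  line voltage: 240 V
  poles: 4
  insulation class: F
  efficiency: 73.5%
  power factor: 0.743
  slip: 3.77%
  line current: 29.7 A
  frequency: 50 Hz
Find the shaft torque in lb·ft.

19 lb·ft

P_in = V·I·cosφ = 240 × 29.7 × 0.743 = 5296 W
P_out = η·P_in = 0.735 × 5296 = 3893 W
n_s = 120×50/4 = 1500 rpm; n = 1500×(1−0.0377) = 1443 rpm
ω = 2π×1443/60 = 151.1 rad/s
τ = P_out/ω = 3893/151.1 = 25.76 N·m
In lb·ft: 25.76/1.356 = 19 lb·ft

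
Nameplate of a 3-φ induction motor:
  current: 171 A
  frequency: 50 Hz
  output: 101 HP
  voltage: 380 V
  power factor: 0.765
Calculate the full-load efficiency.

87.5 %

P_out = 101 × 746 = 75346 W
P_in = √3·V_L·I_L·cosφ = 1.732 × 380 × 171 × 0.765 = 86097 W
η = P_out / P_in = 75346 / 86097 = 0.875 = 87.5%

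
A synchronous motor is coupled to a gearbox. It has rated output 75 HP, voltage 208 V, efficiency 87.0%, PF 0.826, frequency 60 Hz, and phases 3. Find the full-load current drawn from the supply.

216 A

P_out = 75 × 746 = 55950 W
P_in = P_out / η = 55950 / 0.870 = 64310 W
I_L = P_in / (√3·V_L·cosφ) = 64310 / (1.732 × 208 × 0.826) = 216 A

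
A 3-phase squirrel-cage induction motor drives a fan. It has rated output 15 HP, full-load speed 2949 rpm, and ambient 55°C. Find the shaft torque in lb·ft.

P_out = 15 × 746 = 11190 W
ω = 2π × 2949/60 = 308.8 rad/s
τ = P_out/ω = 11190/308.8 = 36.24 N·m
In lb·ft: 36.24/1.356 = 26.7 lb·ft

26.7 lb·ft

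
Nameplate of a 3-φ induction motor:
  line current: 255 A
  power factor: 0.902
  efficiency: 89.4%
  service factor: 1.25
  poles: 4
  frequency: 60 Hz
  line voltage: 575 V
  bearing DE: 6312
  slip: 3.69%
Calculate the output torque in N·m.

1130 N·m

P_in = √3·V·I·cosφ = 1.732 × 575 × 255 × 0.902 = 229067 W
P_out = η·P_in = 0.894 × 229067 = 204786 W
n_s = 120×60/4 = 1800 rpm; n = 1800×(1−0.0369) = 1734 rpm
ω = 2π×1734/60 = 181.6 rad/s
τ = P_out/ω = 204786/181.6 = 1130 N·m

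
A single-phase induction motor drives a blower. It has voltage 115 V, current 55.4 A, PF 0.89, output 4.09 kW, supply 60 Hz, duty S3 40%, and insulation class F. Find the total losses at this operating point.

1580 W

P_in = V·I·cosφ = 115×55.4×0.89 = 5670 W
P_out = 4090 W
Losses = P_in − P_out = 5670 − 4090 = 1580 W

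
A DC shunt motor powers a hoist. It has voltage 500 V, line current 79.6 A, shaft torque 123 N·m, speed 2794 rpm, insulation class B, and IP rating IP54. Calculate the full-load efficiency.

90.4 %

ω = 2π × 2794/60 = 292.6 rad/s; P_out = τω = 123 × 292.6 = 35990 W
P_in = V·I = 500 × 79.6 = 39800 W
η = P_out / P_in = 35990 / 39800 = 0.904 = 90.4%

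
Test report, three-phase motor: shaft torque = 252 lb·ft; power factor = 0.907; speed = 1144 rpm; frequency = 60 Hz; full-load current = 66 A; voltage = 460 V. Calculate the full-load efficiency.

85.8 %

τ = 252 lb·ft × 1.356 = 341.7 N·m
ω = 2π × 1144/60 = 119.8 rad/s; P_out = τω = 341.7 × 119.8 = 40936 W
P_in = √3·V_L·I_L·cosφ = 1.732 × 460 × 66 × 0.907 = 47693 W
η = P_out / P_in = 40936 / 47693 = 0.858 = 85.8%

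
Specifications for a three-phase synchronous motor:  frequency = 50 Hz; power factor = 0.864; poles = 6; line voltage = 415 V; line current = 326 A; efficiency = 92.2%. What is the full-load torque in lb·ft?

P_in = √3·V·I·cosφ = 1.732 × 415 × 326 × 0.864 = 202454 W
P_out = η·P_in = 0.922 × 202454 = 186663 W
n = n_s = 120×50/6 = 1000 rpm (synchronous)
ω = 2π×1000/60 = 104.7 rad/s
τ = P_out/ω = 186663/104.7 = 1783 N·m
In lb·ft: 1783/1.356 = 1310 lb·ft

1310 lb·ft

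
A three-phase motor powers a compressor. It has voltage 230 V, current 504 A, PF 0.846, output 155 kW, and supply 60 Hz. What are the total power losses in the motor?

14.9 kW

P_in = √3·V·I·cosφ = 1.732×230×504×0.846 = 169854 W
P_out = 155000 W
Losses = P_in − P_out = 169854 − 155000 = 14854 W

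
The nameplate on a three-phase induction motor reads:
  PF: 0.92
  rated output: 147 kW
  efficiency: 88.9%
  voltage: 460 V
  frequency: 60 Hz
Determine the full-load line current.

226 A

P_out = 147 kW = 147000 W
P_in = P_out / η = 147000 / 0.889 = 165354 W
I_L = P_in / (√3·V_L·cosφ) = 165354 / (1.732 × 460 × 0.92) = 226 A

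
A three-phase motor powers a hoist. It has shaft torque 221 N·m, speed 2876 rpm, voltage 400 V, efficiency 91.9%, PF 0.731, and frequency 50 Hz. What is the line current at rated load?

143 A

ω = 2π×2876/60 = 301.2 rad/s; P_out = τω = 221 × 301.2 = 66565 W
P_in = P_out / η = 66565 / 0.919 = 72432 W
I_L = P_in / (√3·V_L·cosφ) = 72432 / (1.732 × 400 × 0.731) = 143 A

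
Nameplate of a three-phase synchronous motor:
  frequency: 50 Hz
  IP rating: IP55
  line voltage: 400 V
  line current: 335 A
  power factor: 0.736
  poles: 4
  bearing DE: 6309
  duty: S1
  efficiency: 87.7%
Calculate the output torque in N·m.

954 N·m

P_in = √3·V·I·cosφ = 1.732 × 400 × 335 × 0.736 = 170817 W
P_out = η·P_in = 0.877 × 170817 = 149807 W
n = n_s = 120×50/4 = 1500 rpm (synchronous)
ω = 2π×1500/60 = 157.1 rad/s
τ = P_out/ω = 149807/157.1 = 954 N·m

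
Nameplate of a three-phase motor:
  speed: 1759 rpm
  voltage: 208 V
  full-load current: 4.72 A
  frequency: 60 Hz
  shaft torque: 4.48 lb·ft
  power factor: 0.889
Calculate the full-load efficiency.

74.0 %

τ = 4.48 lb·ft × 1.356 = 6.075 N·m
ω = 2π × 1759/60 = 184.2 rad/s; P_out = τω = 6.075 × 184.2 = 1119 W
P_in = √3·V_L·I_L·cosφ = 1.732 × 208 × 4.72 × 0.889 = 1512 W
η = P_out / P_in = 1119 / 1512 = 0.740 = 74.0%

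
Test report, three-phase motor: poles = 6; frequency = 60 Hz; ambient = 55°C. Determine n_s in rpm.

1200 rpm

n_s = 120f/p = 120×60/6 = 1200 rpm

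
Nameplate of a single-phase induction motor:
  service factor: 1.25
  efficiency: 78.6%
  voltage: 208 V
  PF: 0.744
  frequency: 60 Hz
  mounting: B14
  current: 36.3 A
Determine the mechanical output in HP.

5.92 HP

P_in = V·I·cosφ = 208 × 36.3 × 0.744 = 5617 W
P_out = η·P_in = 0.786 × 5617 = 4415 W
= 4415/746 = 5.92 HP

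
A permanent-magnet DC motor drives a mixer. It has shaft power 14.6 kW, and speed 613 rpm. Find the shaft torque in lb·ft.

168 lb·ft

ω = 2π × 613/60 = 64.19 rad/s
τ = P/ω = 14600/64.19 = 227.4 N·m
In lb·ft: 227.4/1.356 = 168 lb·ft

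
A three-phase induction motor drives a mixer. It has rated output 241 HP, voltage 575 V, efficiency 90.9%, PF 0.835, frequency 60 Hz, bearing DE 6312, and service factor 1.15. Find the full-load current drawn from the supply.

238 A

P_out = 241 × 746 = 179786 W
P_in = P_out / η = 179786 / 0.909 = 197784 W
I_L = P_in / (√3·V_L·cosφ) = 197784 / (1.732 × 575 × 0.835) = 238 A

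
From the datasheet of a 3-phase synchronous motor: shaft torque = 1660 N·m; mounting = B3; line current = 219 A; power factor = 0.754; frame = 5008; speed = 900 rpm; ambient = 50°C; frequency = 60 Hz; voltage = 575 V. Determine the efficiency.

95.1 %

ω = 2π × 900/60 = 94.25 rad/s; P_out = τω = 1660 × 94.25 = 156455 W
P_in = √3·V_L·I_L·cosφ = 1.732 × 575 × 219 × 0.754 = 164449 W
η = P_out / P_in = 156455 / 164449 = 0.951 = 95.1%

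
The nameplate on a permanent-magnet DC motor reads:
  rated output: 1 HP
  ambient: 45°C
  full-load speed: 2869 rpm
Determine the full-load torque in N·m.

P_out = 1 × 746 = 746 W
ω = 2π × 2869/60 = 300.4 rad/s
τ = P_out/ω = 746/300.4 = 2.48 N·m

2.48 N·m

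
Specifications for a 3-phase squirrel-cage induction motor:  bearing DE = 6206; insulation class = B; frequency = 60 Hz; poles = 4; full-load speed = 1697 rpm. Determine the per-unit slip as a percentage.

n_s = 120f/p = 120×60/4 = 1800 rpm
s = (n_s − n)/n_s = (1800 − 1697)/1800 = 0.0572

5.7 %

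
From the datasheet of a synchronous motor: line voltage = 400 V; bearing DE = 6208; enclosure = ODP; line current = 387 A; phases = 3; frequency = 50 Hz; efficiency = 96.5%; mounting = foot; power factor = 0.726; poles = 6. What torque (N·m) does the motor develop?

P_in = √3·V·I·cosφ = 1.732 × 400 × 387 × 0.726 = 194650 W
P_out = η·P_in = 0.965 × 194650 = 187837 W
n = n_s = 120×50/6 = 1000 rpm (synchronous)
ω = 2π×1000/60 = 104.7 rad/s
τ = P_out/ω = 187837/104.7 = 1790 N·m

1790 N·m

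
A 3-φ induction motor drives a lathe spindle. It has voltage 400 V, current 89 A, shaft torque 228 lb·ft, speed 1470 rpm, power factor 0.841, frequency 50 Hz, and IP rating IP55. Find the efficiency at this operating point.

91.8 %

τ = 228 lb·ft × 1.356 = 309.2 N·m
ω = 2π × 1470/60 = 153.9 rad/s; P_out = τω = 309.2 × 153.9 = 47586 W
P_in = √3·V_L·I_L·cosφ = 1.732 × 400 × 89 × 0.841 = 51855 W
η = P_out / P_in = 47586 / 51855 = 0.918 = 91.8%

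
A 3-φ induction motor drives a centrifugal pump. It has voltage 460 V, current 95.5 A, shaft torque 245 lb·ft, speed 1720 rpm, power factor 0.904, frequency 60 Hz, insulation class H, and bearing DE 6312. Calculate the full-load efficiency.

87.0 %

τ = 245 lb·ft × 1.356 = 332.2 N·m
ω = 2π × 1720/60 = 180.1 rad/s; P_out = τω = 332.2 × 180.1 = 59829 W
P_in = √3·V_L·I_L·cosφ = 1.732 × 460 × 95.5 × 0.904 = 68782 W
η = P_out / P_in = 59829 / 68782 = 0.870 = 87.0%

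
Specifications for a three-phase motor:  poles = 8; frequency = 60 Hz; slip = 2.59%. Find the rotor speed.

n_s = 120f/p = 120×60/8 = 900 rpm
n = n_s(1 − s) = 900 × (1 − 0.0259) = 877 rpm

877 rpm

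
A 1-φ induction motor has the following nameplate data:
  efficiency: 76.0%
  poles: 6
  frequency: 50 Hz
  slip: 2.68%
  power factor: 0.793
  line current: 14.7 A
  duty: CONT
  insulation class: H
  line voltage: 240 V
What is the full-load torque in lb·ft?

P_in = V·I·cosφ = 240 × 14.7 × 0.793 = 2798 W
P_out = η·P_in = 0.76 × 2798 = 2126 W
n_s = 120×50/6 = 1000 rpm; n = 1000×(1−0.0268) = 973 rpm
ω = 2π×973/60 = 101.9 rad/s
τ = P_out/ω = 2126/101.9 = 20.86 N·m
In lb·ft: 20.86/1.356 = 15.4 lb·ft

15.4 lb·ft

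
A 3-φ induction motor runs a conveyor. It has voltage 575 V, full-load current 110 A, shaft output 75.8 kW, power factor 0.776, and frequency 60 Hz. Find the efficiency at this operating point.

89.2 %

P_out = 75.8 kW = 75800 W
P_in = √3·V_L·I_L·cosφ = 1.732 × 575 × 110 × 0.776 = 85010 W
η = P_out / P_in = 75800 / 85010 = 0.892 = 89.2%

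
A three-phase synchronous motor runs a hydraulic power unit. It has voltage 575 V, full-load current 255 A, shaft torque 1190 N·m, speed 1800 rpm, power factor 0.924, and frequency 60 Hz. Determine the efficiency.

ω = 2π × 1800/60 = 188.5 rad/s; P_out = τω = 1190 × 188.5 = 224315 W
P_in = √3·V_L·I_L·cosφ = 1.732 × 575 × 255 × 0.924 = 234654 W
η = P_out / P_in = 224315 / 234654 = 0.956 = 95.6%

95.6 %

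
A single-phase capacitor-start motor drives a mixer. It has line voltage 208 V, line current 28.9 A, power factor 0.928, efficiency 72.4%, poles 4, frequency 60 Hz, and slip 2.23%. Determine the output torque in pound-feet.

P_in = V·I·cosφ = 208 × 28.9 × 0.928 = 5578 W
P_out = η·P_in = 0.724 × 5578 = 4038 W
n_s = 120×60/4 = 1800 rpm; n = 1800×(1−0.0223) = 1760 rpm
ω = 2π×1760/60 = 184.3 rad/s
τ = P_out/ω = 4038/184.3 = 21.91 N·m
In lb·ft: 21.91/1.356 = 16.2 lb·ft

16.2 lb·ft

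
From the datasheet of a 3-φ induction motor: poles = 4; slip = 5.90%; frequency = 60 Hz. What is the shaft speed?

1694 rpm

n_s = 120f/p = 120×60/4 = 1800 rpm
n = n_s(1 − s) = 1800 × (1 − 0.059) = 1694 rpm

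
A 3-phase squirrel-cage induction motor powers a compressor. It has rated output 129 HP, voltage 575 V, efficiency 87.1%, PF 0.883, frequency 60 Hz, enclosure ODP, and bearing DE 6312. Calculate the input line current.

P_out = 129 × 746 = 96234 W
P_in = P_out / η = 96234 / 0.871 = 110487 W
I_L = P_in / (√3·V_L·cosφ) = 110487 / (1.732 × 575 × 0.883) = 126 A

126 A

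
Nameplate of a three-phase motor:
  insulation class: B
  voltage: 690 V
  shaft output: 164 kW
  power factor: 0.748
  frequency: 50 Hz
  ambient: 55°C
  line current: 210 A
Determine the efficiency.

87.4 %

P_out = 164 kW = 164000 W
P_in = √3·V_L·I_L·cosφ = 1.732 × 690 × 210 × 0.748 = 187723 W
η = P_out / P_in = 164000 / 187723 = 0.874 = 87.4%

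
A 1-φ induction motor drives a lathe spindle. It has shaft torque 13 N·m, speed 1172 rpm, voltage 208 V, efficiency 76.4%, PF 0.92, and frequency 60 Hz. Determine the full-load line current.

10.9 A

ω = 2π×1172/60 = 122.7 rad/s; P_out = τω = 13 × 122.7 = 1595 W
P_in = P_out / η = 1595 / 0.764 = 2088 W
I = P_in / (V·cosφ) = 2088 / (208 × 0.92) = 10.9 A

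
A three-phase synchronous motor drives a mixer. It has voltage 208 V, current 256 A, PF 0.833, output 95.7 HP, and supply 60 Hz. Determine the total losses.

5.43 kW

P_in = √3·V·I·cosφ = 1.732×208×256×0.833 = 76824 W
P_out = 95.7×746 = 71392 W
Losses = P_in − P_out = 76824 − 71392 = 5432 W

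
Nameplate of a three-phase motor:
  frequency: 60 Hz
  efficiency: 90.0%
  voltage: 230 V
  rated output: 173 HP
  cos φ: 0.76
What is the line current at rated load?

474 A

P_out = 173 × 746 = 129058 W
P_in = P_out / η = 129058 / 0.900 = 143398 W
I_L = P_in / (√3·V_L·cosφ) = 143398 / (1.732 × 230 × 0.76) = 474 A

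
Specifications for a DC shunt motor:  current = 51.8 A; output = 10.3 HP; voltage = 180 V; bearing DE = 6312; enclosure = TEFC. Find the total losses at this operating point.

P_in = V·I = 180×51.8 = 9324 W
P_out = 10.3×746 = 7684 W
Losses = P_in − P_out = 9324 − 7684 = 1640 W

1640 W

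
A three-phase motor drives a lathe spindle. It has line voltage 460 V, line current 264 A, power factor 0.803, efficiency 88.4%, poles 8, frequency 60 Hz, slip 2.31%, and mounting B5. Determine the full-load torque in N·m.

1620 N·m

P_in = √3·V·I·cosφ = 1.732 × 460 × 264 × 0.803 = 168898 W
P_out = η·P_in = 0.884 × 168898 = 149306 W
n_s = 120×60/8 = 900 rpm; n = 900×(1−0.0231) = 879 rpm
ω = 2π×879/60 = 92.05 rad/s
τ = P_out/ω = 149306/92.05 = 1620 N·m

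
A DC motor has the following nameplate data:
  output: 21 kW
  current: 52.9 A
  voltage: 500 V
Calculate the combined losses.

5.45 kW

P_in = V·I = 500×52.9 = 26450 W
P_out = 21000 W
Losses = P_in − P_out = 26450 − 21000 = 5450 W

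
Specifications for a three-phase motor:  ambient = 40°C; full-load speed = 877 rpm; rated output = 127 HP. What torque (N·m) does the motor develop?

P_out = 127 × 746 = 94742 W
ω = 2π × 877/60 = 91.84 rad/s
τ = P_out/ω = 94742/91.84 = 1030 N·m

1030 N·m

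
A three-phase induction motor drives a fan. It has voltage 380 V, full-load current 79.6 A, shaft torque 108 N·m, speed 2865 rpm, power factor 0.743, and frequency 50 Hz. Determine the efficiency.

ω = 2π × 2865/60 = 300 rad/s; P_out = τω = 108 × 300 = 32400 W
P_in = √3·V_L·I_L·cosφ = 1.732 × 380 × 79.6 × 0.743 = 38925 W
η = P_out / P_in = 32400 / 38925 = 0.832 = 83.2%

83.2 %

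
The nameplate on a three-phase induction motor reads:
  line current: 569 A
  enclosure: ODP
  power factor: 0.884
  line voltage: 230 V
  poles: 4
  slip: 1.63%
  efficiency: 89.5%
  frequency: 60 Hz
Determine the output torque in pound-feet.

P_in = √3·V·I·cosφ = 1.732 × 230 × 569 × 0.884 = 200373 W
P_out = η·P_in = 0.895 × 200373 = 179334 W
n_s = 120×60/4 = 1800 rpm; n = 1800×(1−0.0163) = 1771 rpm
ω = 2π×1771/60 = 185.5 rad/s
τ = P_out/ω = 179334/185.5 = 966.8 N·m
In lb·ft: 966.8/1.356 = 713 lb·ft

713 lb·ft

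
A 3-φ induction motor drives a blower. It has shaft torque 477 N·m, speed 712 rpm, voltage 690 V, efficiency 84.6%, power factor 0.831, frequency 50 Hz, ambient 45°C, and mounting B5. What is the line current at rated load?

42.3 A

ω = 2π×712/60 = 74.56 rad/s; P_out = τω = 477 × 74.56 = 35565 W
P_in = P_out / η = 35565 / 0.846 = 42039 W
I_L = P_in / (√3·V_L·cosφ) = 42039 / (1.732 × 690 × 0.831) = 42.3 A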